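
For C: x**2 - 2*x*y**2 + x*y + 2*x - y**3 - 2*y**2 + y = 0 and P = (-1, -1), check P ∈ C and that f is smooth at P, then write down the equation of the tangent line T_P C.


Tangent line at P: -3*x - 3*y - 6 = 0.

Step 1: f(-1, -1) = 0, so P lies on C.
Step 2: partial derivatives
  f_x(x, y) = 2*x - 2*y**2 + y + 2, f_y(x, y) = -4*x*y + x - 3*y**2 - 4*y + 1.
  f_x(P) = -3, f_y(P) = -3 (gradient nonzero, so P is smooth).
Step 3: tangent line at P: -3·(x − -1) + -3·(y − -1) = 0.
Expanding: -3*x - 3*y - 6 = 0.


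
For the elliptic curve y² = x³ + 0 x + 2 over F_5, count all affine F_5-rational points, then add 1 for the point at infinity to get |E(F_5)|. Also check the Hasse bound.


Affine points = {(2, 0), (3, 2), (3, 3), (4, 1), (4, 4)}; affine count = 5; |E(F_5)| = 6.

Discriminant check: Δ ∝ 4a³ + 27b² = 4·0³ + 27·2² = 4·0 + 27·4 ≡ 3 (mod 5). Nonzero ⇒ E is nonsingular.
For each x ∈ F_5, compute rhs = x³ + 0·x + 2 mod 5, then count y ∈ F_5 with y² ≡ rhs.
  x = 0: rhs = 2, matching y values: none (0 points).
  x = 1: rhs = 3, matching y values: none (0 points).
  x = 2: rhs = 0, matching y values: 0 (1 points).
  x = 3: rhs = 4, matching y values: 2, 3 (2 points).
  x = 4: rhs = 1, matching y values: 1, 4 (2 points).
Total affine count: 5.
Full point count |E(F_5)| = 5 + 1 = 6.
Hasse bound: |6 − (5+1)| = |0| = 0 ≤ 2√5 ≈ 4.4721 ✓.


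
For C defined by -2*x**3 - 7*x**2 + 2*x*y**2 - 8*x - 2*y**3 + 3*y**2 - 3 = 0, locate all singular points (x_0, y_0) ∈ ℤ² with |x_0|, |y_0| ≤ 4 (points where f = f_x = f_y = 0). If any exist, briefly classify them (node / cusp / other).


Singular points: {(-1, 0)}; classification: node.

Compute partial derivatives:
  f_x = -6*x**2 - 14*x + 2*y**2 - 8.
  f_y = 4*x*y - 6*y**2 + 6*y.
Scan x_0 ∈ {−4, ..., 4}. For each x_0, f_y(x_0, y) is a polynomial in y; find its integer roots y ∈ {−4, ..., 4}, then test f_x and f at those candidates.
  x = -4: f_y(-4, y) = -6*y**2 - 10*y; vanishes at y ∈ {0}. (-4, 0): f_x = -48 ≠ 0.
  x = -3: f_y(-3, y) = -6*y**2 - 6*y; vanishes at y ∈ {-1, 0}. (-3, -1): f_x = -18 ≠ 0; (-3, 0): f_x = -20 ≠ 0.
  x = -2: f_y(-2, y) = -6*y**2 - 2*y; vanishes at y ∈ {0}. (-2, 0): f_x = -4 ≠ 0.
  x = -1: f_y(-1, y) = -6*y**2 + 2*y; vanishes at y ∈ {0}. (-1, 0): f_x = 0, f = 0 — SINGULAR.
  x = 0: f_y(0, y) = -6*y**2 + 6*y; vanishes at y ∈ {0, 1}. (0, 0): f_x = -8 ≠ 0; (0, 1): f_x = -6 ≠ 0.
  x = 1: f_y(1, y) = -6*y**2 + 10*y; vanishes at y ∈ {0}. (1, 0): f_x = -28 ≠ 0.
  x = 2: f_y(2, y) = -6*y**2 + 14*y; vanishes at y ∈ {0}. (2, 0): f_x = -60 ≠ 0.
  x = 3: f_y(3, y) = -6*y**2 + 18*y; vanishes at y ∈ {0, 3}. (3, 0): f_x = -104 ≠ 0; (3, 3): f_x = -86 ≠ 0.
  x = 4: f_y(4, y) = -6*y**2 + 22*y; vanishes at y ∈ {0}. (4, 0): f_x = -160 ≠ 0.
Only singular point on the grid: (-1, 0).
Classify: substitute x = -1 + u, y = 0 + v and expand: f = -2*u**3 - u**2 + 2*u*v**2 - 2*v**3 + v**2.
No constant or linear terms (consistent with a singular point). Quadratic part: -u**2 + v**2. Cubic part: -2*u**3 + 2*u*v**2 - 2*v**3.
The quadratic part v**2 - u**2 = (v − u)(v + u) splits into two distinct linear factors, so there are two distinct tangent lines y − 0 = ±(x − -1) — this is a node (ordinary double point).
Classification: node.


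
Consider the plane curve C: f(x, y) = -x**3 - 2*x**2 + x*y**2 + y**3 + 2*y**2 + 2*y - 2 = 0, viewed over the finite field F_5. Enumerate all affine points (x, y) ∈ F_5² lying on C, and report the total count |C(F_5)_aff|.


Affine F_5-points: {(1, 0), (1, 3), (1, 4), (2, 2), (3, 2), (3, 4), (4, 4)}; count = 7.

For each of the 25 pairs (x, y) ∈ F_5², evaluate f(x, y) mod 5. Record the zeros.
  x = 0: [0↦3, 1↦3, 2↦3, 3↦4, 4↦2]  zeros at y ∈ ∅
  x = 1: [0↦0, 1↦1, 2↦4, 3↦0, 4↦0]  zeros at y ∈ {0, 3, 4}
  x = 2: [0↦2, 1↦4, 2↦0, 3↦1, 4↦3]  zeros at y ∈ {2}
  x = 3: [0↦3, 1↦1, 2↦0, 3↦1, 4↦0]  zeros at y ∈ {2, 4}
  x = 4: [0↦2, 1↦1, 2↦3, 3↦4, 4↦0]  zeros at y ∈ {4}
Collecting zeros: affine points = {(1, 0), (1, 3), (1, 4), (2, 2), (3, 2), (3, 4), (4, 4)}.
Total count |C(F_5)_aff| = 7.


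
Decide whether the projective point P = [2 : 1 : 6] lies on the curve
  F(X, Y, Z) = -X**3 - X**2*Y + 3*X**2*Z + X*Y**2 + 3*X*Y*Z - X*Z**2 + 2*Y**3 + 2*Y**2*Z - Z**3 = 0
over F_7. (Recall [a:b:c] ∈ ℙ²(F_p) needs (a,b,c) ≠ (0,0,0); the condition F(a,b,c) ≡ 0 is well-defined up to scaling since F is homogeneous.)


F(2,1,6) ≡ 6 (mod 7); P is NOT on the curve.

Evaluate F(2, 1, 6) term-by-term (mod 7).
  -X**3 ↦ -1·8·1·1 = -8
  -X**2*Y ↦ -1·4·1·1 = -4
  3*X**2*Z ↦ 3·4·1·6 = 72
  X*Y**2 ↦ 1·2·1·1 = 2
  3*X*Y*Z ↦ 3·2·1·6 = 36
  -X*Z**2 ↦ -1·2·1·36 = -72
  2*Y**3 ↦ 2·1·1·1 = 2
  2*Y**2*Z ↦ 2·1·1·6 = 12
  -Z**3 ↦ -1·1·1·216 = -216
Sum: F(2, 1, 6) = (-8) + (-4) + (72) + (2) + (36) + (-72) + (2) + (12) + (-216) = -176.
Reducing mod 7: -176 ≡ 6 (mod 7).
Since F(a, b, c) ≡ 6 ≠ 0 (mod 7), P does NOT lie on the curve.


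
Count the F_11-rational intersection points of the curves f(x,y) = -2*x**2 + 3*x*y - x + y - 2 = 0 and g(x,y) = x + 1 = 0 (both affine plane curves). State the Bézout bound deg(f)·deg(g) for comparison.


Common zeros: {(10, 4)}; count = 1; Bézout bound = 2.

deg(f) = 2, deg(g) = 1, so Bézout bound = 2.
Scan x ∈ F_11. For each x, list the y ∈ F_11 with f(x, y) ≡ 0 and those with g(x, y) ≡ 0 (mod 11); the common zeros in that column are the intersection.
  x = 0: f ≡ 0 at y ∈ {2}; g ≡ 0 at y ∈ ∅; common: ∅.
  x = 1: f ≡ 0 at y ∈ {4}; g ≡ 0 at y ∈ ∅; common: ∅.
  x = 2: f ≡ 0 at y ∈ {8}; g ≡ 0 at y ∈ ∅; common: ∅.
  x = 3: f ≡ 0 at y ∈ {10}; g ≡ 0 at y ∈ ∅; common: ∅.
  x = 4: f ≡ 0 at y ∈ {8}; g ≡ 0 at y ∈ ∅; common: ∅.
  x = 5: f ≡ 0 at y ∈ {7}; g ≡ 0 at y ∈ ∅; common: ∅.
  x = 6: f ≡ 0 at y ∈ {10}; g ≡ 0 at y ∈ ∅; common: ∅.
  x = 7: f ≡ 0 at y ∈ ∅; g ≡ 0 at y ∈ ∅; common: ∅.
  x = 8: f ≡ 0 at y ∈ {2}; g ≡ 0 at y ∈ ∅; common: ∅.
  x = 9: f ≡ 0 at y ∈ {5}; g ≡ 0 at y ∈ ∅; common: ∅.
  x = 10: f ≡ 0 at y ∈ {4}; g ≡ 0 at y ∈ {0, 1, 2, 3, 4, 5, 6, 7, 8, 9, 10}; common: {4}.
Collecting: common zeros = {(10, 4)}, so the count is 1.
Comparison with the Bézout bound: 1 ≤ 2 = deg(f)·deg(g), as expected for curves with no common component (the affine F_11-count falls short of the bound because intersections may lie at infinity, over extension fields, or carry multiplicity).


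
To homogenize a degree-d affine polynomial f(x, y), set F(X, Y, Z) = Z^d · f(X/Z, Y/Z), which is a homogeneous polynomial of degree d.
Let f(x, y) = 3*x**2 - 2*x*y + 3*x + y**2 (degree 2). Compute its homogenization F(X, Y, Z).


F(X, Y, Z) = 3*X**2 - 2*X*Y + 3*X*Z + Y**2

deg(f) = 2.
Substitute x = X/Z, y = Y/Z into f, then multiply by Z^2.
  monomial 3·x^2·y^0 ↦ 3·X^2·Y^0·Z^0.
  monomial -2·x^1·y^1 ↦ -2·X^1·Y^1·Z^0.
  monomial 3·x^1·y^0 ↦ 3·X^1·Y^0·Z^1.
  monomial 1·x^0·y^2 ↦ 1·X^0·Y^2·Z^0.
Collecting: F(X, Y, Z) = 3*X**2 - 2*X*Y + 3*X*Z + Y**2.


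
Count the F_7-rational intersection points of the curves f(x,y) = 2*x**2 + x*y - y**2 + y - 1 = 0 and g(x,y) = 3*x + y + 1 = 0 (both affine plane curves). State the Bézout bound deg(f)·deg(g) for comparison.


Common zeros: {(2, 0), (4, 1)}; count = 2; Bézout bound = 2.

deg(f) = 2, deg(g) = 1, so Bézout bound = 2.
Scan x ∈ F_7. For each x, list the y ∈ F_7 with f(x, y) ≡ 0 and those with g(x, y) ≡ 0 (mod 7); the common zeros in that column are the intersection.
  x = 0: f ≡ 0 at y ∈ {3, 5}; g ≡ 0 at y ∈ {6}; common: ∅.
  x = 1: f ≡ 0 at y ∈ {4, 5}; g ≡ 0 at y ∈ {3}; common: ∅.
  x = 2: f ≡ 0 at y ∈ {0, 3}; g ≡ 0 at y ∈ {0}; common: {0}.
  x = 3: f ≡ 0 at y ∈ {2}; g ≡ 0 at y ∈ {4}; common: ∅.
  x = 4: f ≡ 0 at y ∈ {1, 4}; g ≡ 0 at y ∈ {1}; common: {1}.
  x = 5: f ≡ 0 at y ∈ {0, 6}; g ≡ 0 at y ∈ {5}; common: ∅.
  x = 6: f ≡ 0 at y ∈ {1, 6}; g ≡ 0 at y ∈ {2}; common: ∅.
Collecting: common zeros = {(2, 0), (4, 1)}, so the count is 2.
Comparison with the Bézout bound: 2 ≤ 2 = deg(f)·deg(g), as expected for curves with no common component (the bound is attained).


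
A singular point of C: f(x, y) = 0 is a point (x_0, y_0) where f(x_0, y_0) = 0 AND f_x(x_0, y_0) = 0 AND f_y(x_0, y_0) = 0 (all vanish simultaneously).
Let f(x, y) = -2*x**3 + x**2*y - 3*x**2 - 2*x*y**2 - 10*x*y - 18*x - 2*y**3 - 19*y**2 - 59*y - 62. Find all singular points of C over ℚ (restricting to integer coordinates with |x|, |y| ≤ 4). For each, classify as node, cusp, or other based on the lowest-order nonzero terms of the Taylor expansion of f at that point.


Singular points: {(-1, -3)}; classification: cusp.

Compute partial derivatives:
  f_x = -6*x**2 + 2*x*y - 6*x - 2*y**2 - 10*y - 18.
  f_y = x**2 - 4*x*y - 10*x - 6*y**2 - 38*y - 59.
Scan x_0 ∈ {−4, ..., 4}. For each x_0, f_y(x_0, y) is a polynomial in y; find its integer roots y ∈ {−4, ..., 4}, then test f_x and f at those candidates.
  x = -4: f_y(-4, y) = -6*y**2 - 22*y - 3; no integer root y with |y| ≤ 4.
  x = -3: f_y(-3, y) = -6*y**2 - 26*y - 20; vanishes at y ∈ {-1}. (-3, -1): f_x = -40 ≠ 0.
  x = -2: f_y(-2, y) = -6*y**2 - 30*y - 35; no integer root y with |y| ≤ 4.
  x = -1: f_y(-1, y) = -6*y**2 - 34*y - 48; vanishes at y ∈ {-3}. (-1, -3): f_x = 0, f = 0 — SINGULAR.
  x = 0: f_y(0, y) = -6*y**2 - 38*y - 59; no integer root y with |y| ≤ 4.
  x = 1: f_y(1, y) = -6*y**2 - 42*y - 68; no integer root y with |y| ≤ 4.
  x = 2: f_y(2, y) = -6*y**2 - 46*y - 75; no integer root y with |y| ≤ 4.
  x = 3: f_y(3, y) = -6*y**2 - 50*y - 80; no integer root y with |y| ≤ 4.
  x = 4: f_y(4, y) = -6*y**2 - 54*y - 83; no integer root y with |y| ≤ 4.
Only singular point on the grid: (-1, -3).
Classify: substitute x = -1 + u, y = -3 + v and expand: f = -2*u**3 + u**2*v - 2*u*v**2 - 2*v**3 + v**2.
No constant or linear terms (consistent with a singular point). Quadratic part: v**2. Cubic part: -2*u**3 + u**2*v - 2*u*v**2 - 2*v**3.
The quadratic part v**2 is a perfect square, so there is a single (double) tangent line v = 0, i.e. y = -3. Restricting the cubic part to that line (v = 0) leaves -2*u**3 ≠ 0, so f is not divisible by v and the branch is v² ≈ 2*u**3 to lowest order — this is a cusp.
Classification: cusp.


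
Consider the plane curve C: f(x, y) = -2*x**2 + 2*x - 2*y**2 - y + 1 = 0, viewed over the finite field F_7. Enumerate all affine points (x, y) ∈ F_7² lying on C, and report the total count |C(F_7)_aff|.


Affine F_7-points: {(0, 4), (0, 6), (1, 4), (1, 6), (3, 1), (3, 2), (5, 1), (5, 2)}; count = 8.

For each of the 49 pairs (x, y) ∈ F_7², evaluate f(x, y) mod 7. Record the zeros.
  x = 0: [0↦1, 1↦5, 2↦5, 3↦1, 4↦0, 5↦2, 6↦0]  zeros at y ∈ {4, 6}
  x = 1: [0↦1, 1↦5, 2↦5, 3↦1, 4↦0, 5↦2, 6↦0]  zeros at y ∈ {4, 6}
  x = 2: [0↦4, 1↦1, 2↦1, 3↦4, 4↦3, 5↦5, 6↦3]  zeros at y ∈ ∅
  x = 3: [0↦3, 1↦0, 2↦0, 3↦3, 4↦2, 5↦4, 6↦2]  zeros at y ∈ {1, 2}
  x = 4: [0↦5, 1↦2, 2↦2, 3↦5, 4↦4, 5↦6, 6↦4]  zeros at y ∈ ∅
  x = 5: [0↦3, 1↦0, 2↦0, 3↦3, 4↦2, 5↦4, 6↦2]  zeros at y ∈ {1, 2}
  x = 6: [0↦4, 1↦1, 2↦1, 3↦4, 4↦3, 5↦5, 6↦3]  zeros at y ∈ ∅
Collecting zeros: affine points = {(0, 4), (0, 6), (1, 4), (1, 6), (3, 1), (3, 2), (5, 1), (5, 2)}.
Total count |C(F_7)_aff| = 8.


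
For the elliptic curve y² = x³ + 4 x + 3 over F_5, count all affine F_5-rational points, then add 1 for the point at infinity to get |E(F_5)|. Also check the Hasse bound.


Affine points = {(2, 2), (2, 3)}; affine count = 2; |E(F_5)| = 3.

Discriminant check: Δ ∝ 4a³ + 27b² = 4·4³ + 27·3² = 4·64 + 27·9 ≡ 4 (mod 5). Nonzero ⇒ E is nonsingular.
For each x ∈ F_5, compute rhs = x³ + 4·x + 3 mod 5, then count y ∈ F_5 with y² ≡ rhs.
  x = 0: rhs = 3, matching y values: none (0 points).
  x = 1: rhs = 3, matching y values: none (0 points).
  x = 2: rhs = 4, matching y values: 2, 3 (2 points).
  x = 3: rhs = 2, matching y values: none (0 points).
  x = 4: rhs = 3, matching y values: none (0 points).
Total affine count: 2.
Full point count |E(F_5)| = 2 + 1 = 3.
Hasse bound: |3 − (5+1)| = |-3| = 3 ≤ 2√5 ≈ 4.4721 ✓.


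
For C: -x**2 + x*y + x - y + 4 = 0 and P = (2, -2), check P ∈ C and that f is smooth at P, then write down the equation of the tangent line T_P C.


Tangent line at P: -5*x + y + 12 = 0.

Step 1: f(2, -2) = 0, so P lies on C.
Step 2: partial derivatives
  f_x(x, y) = -2*x + y + 1, f_y(x, y) = x - 1.
  f_x(P) = -5, f_y(P) = 1 (gradient nonzero, so P is smooth).
Step 3: tangent line at P: -5·(x − 2) + 1·(y − -2) = 0.
Expanding: -5*x + y + 12 = 0.


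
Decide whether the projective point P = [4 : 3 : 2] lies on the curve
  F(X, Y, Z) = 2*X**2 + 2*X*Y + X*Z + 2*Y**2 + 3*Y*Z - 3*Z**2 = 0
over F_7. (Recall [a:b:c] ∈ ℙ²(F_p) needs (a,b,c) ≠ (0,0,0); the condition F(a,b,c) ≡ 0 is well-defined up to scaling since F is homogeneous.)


F(4,3,2) ≡ 4 (mod 7); P is NOT on the curve.

Evaluate F(4, 3, 2) term-by-term (mod 7).
  2*X**2 ↦ 2·16·1·1 = 32
  2*X*Y ↦ 2·4·3·1 = 24
  X*Z ↦ 1·4·1·2 = 8
  2*Y**2 ↦ 2·1·9·1 = 18
  3*Y*Z ↦ 3·1·3·2 = 18
  -3*Z**2 ↦ -3·1·1·4 = -12
Sum: F(4, 3, 2) = (32) + (24) + (8) + (18) + (18) + (-12) = 88.
Reducing mod 7: 88 ≡ 4 (mod 7).
Since F(a, b, c) ≡ 4 ≠ 0 (mod 7), P does NOT lie on the curve.


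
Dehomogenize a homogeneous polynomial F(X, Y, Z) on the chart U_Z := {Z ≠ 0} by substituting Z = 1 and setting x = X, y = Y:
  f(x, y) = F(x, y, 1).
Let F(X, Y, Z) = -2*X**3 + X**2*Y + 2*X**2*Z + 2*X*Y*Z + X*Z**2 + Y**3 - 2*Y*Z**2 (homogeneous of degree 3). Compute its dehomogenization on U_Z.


f(x, y) = -2*x**3 + x**2*y + 2*x**2 + 2*x*y + x + y**3 - 2*y

On U_Z we set Z = 1. Each monomial c·X^i·Y^j·Z^k in F becomes c·x^i·y^j·1^k = c·x^i·y^j.
Substituting Z = 1: F(X, Y, 1) = -2*x**3 + x**2*y + 2*x**2 + 2*x*y + x + y**3 - 2*y.
Note: deg(f) ≤ deg(F) = 3; strict inequality happens when F is divisible by Z (lost terms).


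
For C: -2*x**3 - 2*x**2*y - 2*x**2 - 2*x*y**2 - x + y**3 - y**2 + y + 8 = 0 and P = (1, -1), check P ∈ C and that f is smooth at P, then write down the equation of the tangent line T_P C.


Tangent line at P: -9*x + 8*y + 17 = 0.

Step 1: f(1, -1) = 0, so P lies on C.
Step 2: partial derivatives
  f_x(x, y) = -6*x**2 - 4*x*y - 4*x - 2*y**2 - 1, f_y(x, y) = -2*x**2 - 4*x*y + 3*y**2 - 2*y + 1.
  f_x(P) = -9, f_y(P) = 8 (gradient nonzero, so P is smooth).
Step 3: tangent line at P: -9·(x − 1) + 8·(y − -1) = 0.
Expanding: -9*x + 8*y + 17 = 0.


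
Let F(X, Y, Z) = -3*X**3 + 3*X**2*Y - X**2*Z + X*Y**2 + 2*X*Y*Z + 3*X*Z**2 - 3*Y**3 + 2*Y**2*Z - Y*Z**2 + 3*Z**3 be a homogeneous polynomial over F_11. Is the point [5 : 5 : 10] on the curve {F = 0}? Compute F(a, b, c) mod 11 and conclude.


F(5,5,10) ≡ 1 (mod 11); P is NOT on the curve.

Evaluate F(5, 5, 10) term-by-term (mod 11).
  -3*X**3 ↦ -3·125·1·1 = -375
  3*X**2*Y ↦ 3·25·5·1 = 375
  -X**2*Z ↦ -1·25·1·10 = -250
  X*Y**2 ↦ 1·5·25·1 = 125
  2*X*Y*Z ↦ 2·5·5·10 = 500
  3*X*Z**2 ↦ 3·5·1·100 = 1500
  -3*Y**3 ↦ -3·1·125·1 = -375
  2*Y**2*Z ↦ 2·1·25·10 = 500
  -Y*Z**2 ↦ -1·1·5·100 = -500
  3*Z**3 ↦ 3·1·1·1000 = 3000
Sum: F(5, 5, 10) = (-375) + (375) + (-250) + (125) + (500) + (1500) + (-375) + (500) + (-500) + (3000) = 4500.
Reducing mod 11: 4500 ≡ 1 (mod 11).
Since F(a, b, c) ≡ 1 ≠ 0 (mod 11), P does NOT lie on the curve.


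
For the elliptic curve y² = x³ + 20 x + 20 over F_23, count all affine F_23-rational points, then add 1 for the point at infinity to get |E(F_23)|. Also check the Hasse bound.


Affine points = {(1, 8), (1, 15), (4, 7), (4, 16), (8, 5), (8, 18), (9, 3), (9, 20), (10, 1), (10, 22), (13, 4), (13, 19), (14, 10), (14, 13), (17, 11), (17, 12), (18, 5), (18, 18), (20, 5), (20, 18), (21, 8), (21, 15)}; affine count = 22; |E(F_23)| = 23.

Discriminant check: Δ ∝ 4a³ + 27b² = 4·20³ + 27·20² = 4·8000 + 27·400 ≡ 20 (mod 23). Nonzero ⇒ E is nonsingular.
For each x ∈ F_23, compute rhs = x³ + 20·x + 20 mod 23, then count y ∈ F_23 with y² ≡ rhs.
  x = 0: rhs = 20, matching y values: none (0 points).
  x = 1: rhs = 18, matching y values: 8, 15 (2 points).
  x = 2: rhs = 22, matching y values: none (0 points).
  x = 3: rhs = 15, matching y values: none (0 points).
  x = 4: rhs = 3, matching y values: 7, 16 (2 points).
  x = 5: rhs = 15, matching y values: none (0 points).
  x = 6: rhs = 11, matching y values: none (0 points).
  x = 7: rhs = 20, matching y values: none (0 points).
  x = 8: rhs = 2, matching y values: 5, 18 (2 points).
  x = 9: rhs = 9, matching y values: 3, 20 (2 points).
  x = 10: rhs = 1, matching y values: 1, 22 (2 points).
  x = 11: rhs = 7, matching y values: none (0 points).
  x = 12: rhs = 10, matching y values: none (0 points).
  x = 13: rhs = 16, matching y values: 4, 19 (2 points).
  x = 14: rhs = 8, matching y values: 10, 13 (2 points).
  x = 15: rhs = 15, matching y values: none (0 points).
  x = 16: rhs = 20, matching y values: none (0 points).
  x = 17: rhs = 6, matching y values: 11, 12 (2 points).
  x = 18: rhs = 2, matching y values: 5, 18 (2 points).
  x = 19: rhs = 14, matching y values: none (0 points).
  x = 20: rhs = 2, matching y values: 5, 18 (2 points).
  x = 21: rhs = 18, matching y values: 8, 15 (2 points).
  x = 22: rhs = 22, matching y values: none (0 points).
Total affine count: 22.
Full point count |E(F_23)| = 22 + 1 = 23.
Hasse bound: |23 − (23+1)| = |-1| = 1 ≤ 2√23 ≈ 9.5917 ✓.


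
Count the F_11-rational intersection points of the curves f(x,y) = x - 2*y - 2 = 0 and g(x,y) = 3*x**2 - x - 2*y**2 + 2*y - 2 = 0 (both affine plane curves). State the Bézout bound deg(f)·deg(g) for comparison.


Common zeros: {(9, 9), (10, 4)}; count = 2; Bézout bound = 2.

deg(f) = 1, deg(g) = 2, so Bézout bound = 2.
Scan x ∈ F_11. For each x, list the y ∈ F_11 with f(x, y) ≡ 0 and those with g(x, y) ≡ 0 (mod 11); the common zeros in that column are the intersection.
  x = 0: f ≡ 0 at y ∈ {10}; g ≡ 0 at y ∈ ∅; common: ∅.
  x = 1: f ≡ 0 at y ∈ {5}; g ≡ 0 at y ∈ {0, 1}; common: ∅.
  x = 2: f ≡ 0 at y ∈ {0}; g ≡ 0 at y ∈ ∅; common: ∅.
  x = 3: f ≡ 0 at y ∈ {6}; g ≡ 0 at y ∈ {0, 1}; common: ∅.
  x = 4: f ≡ 0 at y ∈ {1}; g ≡ 0 at y ∈ ∅; common: ∅.
  x = 5: f ≡ 0 at y ∈ {7}; g ≡ 0 at y ∈ {4, 8}; common: ∅.
  x = 6: f ≡ 0 at y ∈ {2}; g ≡ 0 at y ∈ {3, 9}; common: ∅.
  x = 7: f ≡ 0 at y ∈ {8}; g ≡ 0 at y ∈ ∅; common: ∅.
  x = 8: f ≡ 0 at y ∈ {3}; g ≡ 0 at y ∈ ∅; common: ∅.
  x = 9: f ≡ 0 at y ∈ {9}; g ≡ 0 at y ∈ {3, 9}; common: {9}.
  x = 10: f ≡ 0 at y ∈ {4}; g ≡ 0 at y ∈ {4, 8}; common: {4}.
Collecting: common zeros = {(9, 9), (10, 4)}, so the count is 2.
Comparison with the Bézout bound: 2 ≤ 2 = deg(f)·deg(g), as expected for curves with no common component (the bound is attained).


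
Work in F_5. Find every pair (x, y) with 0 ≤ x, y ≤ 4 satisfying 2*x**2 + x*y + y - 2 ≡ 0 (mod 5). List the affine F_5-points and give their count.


Affine F_5-points: {(0, 2), (1, 0), (2, 3), (3, 1), (4, 0), (4, 1), (4, 2), (4, 3), (4, 4)}; count = 9.

For each of the 25 pairs (x, y) ∈ F_5², evaluate f(x, y) mod 5. Record the zeros.
  x = 0: [0↦3, 1↦4, 2↦0, 3↦1, 4↦2]  zeros at y ∈ {2}
  x = 1: [0↦0, 1↦2, 2↦4, 3↦1, 4↦3]  zeros at y ∈ {0}
  x = 2: [0↦1, 1↦4, 2↦2, 3↦0, 4↦3]  zeros at y ∈ {3}
  x = 3: [0↦1, 1↦0, 2↦4, 3↦3, 4↦2]  zeros at y ∈ {1}
  x = 4: [0↦0, 1↦0, 2↦0, 3↦0, 4↦0]  zeros at y ∈ {0, 1, 2, 3, 4}
Collecting zeros: affine points = {(0, 2), (1, 0), (2, 3), (3, 1), (4, 0), (4, 1), (4, 2), (4, 3), (4, 4)}.
Total count |C(F_5)_aff| = 9.


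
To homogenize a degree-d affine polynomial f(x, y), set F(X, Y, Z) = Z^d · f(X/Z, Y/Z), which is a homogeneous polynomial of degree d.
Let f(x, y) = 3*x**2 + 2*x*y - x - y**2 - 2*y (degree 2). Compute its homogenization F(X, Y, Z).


F(X, Y, Z) = 3*X**2 + 2*X*Y - X*Z - Y**2 - 2*Y*Z

deg(f) = 2.
Substitute x = X/Z, y = Y/Z into f, then multiply by Z^2.
  monomial 3·x^2·y^0 ↦ 3·X^2·Y^0·Z^0.
  monomial 2·x^1·y^1 ↦ 2·X^1·Y^1·Z^0.
  monomial -1·x^1·y^0 ↦ -1·X^1·Y^0·Z^1.
  monomial -1·x^0·y^2 ↦ -1·X^0·Y^2·Z^0.
  monomial -2·x^0·y^1 ↦ -2·X^0·Y^1·Z^1.
Collecting: F(X, Y, Z) = 3*X**2 + 2*X*Y - X*Z - Y**2 - 2*Y*Z.


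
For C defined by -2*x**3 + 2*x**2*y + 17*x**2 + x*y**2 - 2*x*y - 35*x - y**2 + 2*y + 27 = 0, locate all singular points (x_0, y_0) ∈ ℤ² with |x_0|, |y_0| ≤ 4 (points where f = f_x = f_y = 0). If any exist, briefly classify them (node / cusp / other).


Singular points: {(2, -3)}; classification: node.

Compute partial derivatives:
  f_x = -6*x**2 + 4*x*y + 34*x + y**2 - 2*y - 35.
  f_y = 2*x**2 + 2*x*y - 2*x - 2*y + 2.
Scan x_0 ∈ {−4, ..., 4}. For each x_0, f_y(x_0, y) is a polynomial in y; find its integer roots y ∈ {−4, ..., 4}, then test f_x and f at those candidates.
  x = -4: f_y(-4, y) = 42 - 10*y; no integer root y with |y| ≤ 4.
  x = -3: f_y(-3, y) = 26 - 8*y; no integer root y with |y| ≤ 4.
  x = -2: f_y(-2, y) = 14 - 6*y; no integer root y with |y| ≤ 4.
  x = -1: f_y(-1, y) = 6 - 4*y; no integer root y with |y| ≤ 4.
  x = 0: f_y(0, y) = 2 - 2*y; vanishes at y ∈ {1}. (0, 1): f_x = -36 ≠ 0.
  x = 1: f_y(1, y) = 2; no integer root y with |y| ≤ 4.
  x = 2: f_y(2, y) = 2*y + 6; vanishes at y ∈ {-3}. (2, -3): f_x = 0, f = 0 — SINGULAR.
  x = 3: f_y(3, y) = 4*y + 14; no integer root y with |y| ≤ 4.
  x = 4: f_y(4, y) = 6*y + 26; no integer root y with |y| ≤ 4.
Only singular point on the grid: (2, -3).
Classify: substitute x = 2 + u, y = -3 + v and expand: f = -2*u**3 + 2*u**2*v - u**2 + u*v**2 + v**2.
No constant or linear terms (consistent with a singular point). Quadratic part: -u**2 + v**2. Cubic part: -2*u**3 + 2*u**2*v + u*v**2.
The quadratic part v**2 - u**2 = (v − u)(v + u) splits into two distinct linear factors, so there are two distinct tangent lines y − -3 = ±(x − 2) — this is a node (ordinary double point).
Classification: node.


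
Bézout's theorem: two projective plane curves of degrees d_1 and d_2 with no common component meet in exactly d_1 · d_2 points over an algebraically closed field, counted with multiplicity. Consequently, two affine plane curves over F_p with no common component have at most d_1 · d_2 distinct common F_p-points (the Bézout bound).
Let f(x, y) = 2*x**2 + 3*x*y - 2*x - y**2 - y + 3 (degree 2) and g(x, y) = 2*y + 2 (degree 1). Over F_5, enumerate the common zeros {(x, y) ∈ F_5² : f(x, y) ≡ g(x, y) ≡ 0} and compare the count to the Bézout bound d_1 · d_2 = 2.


Common zeros: {(1, 4), (4, 4)}; count = 2; Bézout bound = 2.

deg(f) = 2, deg(g) = 1, so Bézout bound = 2.
Scan x ∈ F_5. For each x, list the y ∈ F_5 with f(x, y) ≡ 0 and those with g(x, y) ≡ 0 (mod 5); the common zeros in that column are the intersection.
  x = 0: f ≡ 0 at y ∈ ∅; g ≡ 0 at y ∈ {4}; common: ∅.
  x = 1: f ≡ 0 at y ∈ {3, 4}; g ≡ 0 at y ∈ {4}; common: {4}.
  x = 2: f ≡ 0 at y ∈ ∅; g ≡ 0 at y ∈ {4}; common: ∅.
  x = 3: f ≡ 0 at y ∈ {0, 3}; g ≡ 0 at y ∈ {4}; common: ∅.
  x = 4: f ≡ 0 at y ∈ {2, 4}; g ≡ 0 at y ∈ {4}; common: {4}.
Collecting: common zeros = {(1, 4), (4, 4)}, so the count is 2.
Comparison with the Bézout bound: 2 ≤ 2 = deg(f)·deg(g), as expected for curves with no common component (the bound is attained).


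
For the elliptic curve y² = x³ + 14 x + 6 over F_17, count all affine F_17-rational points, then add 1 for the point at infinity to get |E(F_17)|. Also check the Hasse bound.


Affine points = {(1, 2), (1, 15), (2, 5), (2, 12), (6, 0), (8, 1), (8, 16), (12, 7), (12, 10), (15, 2), (15, 15), (16, 5), (16, 12)}; affine count = 13; |E(F_17)| = 14.

Discriminant check: Δ ∝ 4a³ + 27b² = 4·14³ + 27·6² = 4·2744 + 27·36 ≡ 14 (mod 17). Nonzero ⇒ E is nonsingular.
For each x ∈ F_17, compute rhs = x³ + 14·x + 6 mod 17, then count y ∈ F_17 with y² ≡ rhs.
  x = 0: rhs = 6, matching y values: none (0 points).
  x = 1: rhs = 4, matching y values: 2, 15 (2 points).
  x = 2: rhs = 8, matching y values: 5, 12 (2 points).
  x = 3: rhs = 7, matching y values: none (0 points).
  x = 4: rhs = 7, matching y values: none (0 points).
  x = 5: rhs = 14, matching y values: none (0 points).
  x = 6: rhs = 0, matching y values: 0 (1 points).
  x = 7: rhs = 5, matching y values: none (0 points).
  x = 8: rhs = 1, matching y values: 1, 16 (2 points).
  x = 9: rhs = 11, matching y values: none (0 points).
  x = 10: rhs = 7, matching y values: none (0 points).
  x = 11: rhs = 12, matching y values: none (0 points).
  x = 12: rhs = 15, matching y values: 7, 10 (2 points).
  x = 13: rhs = 5, matching y values: none (0 points).
  x = 14: rhs = 5, matching y values: none (0 points).
  x = 15: rhs = 4, matching y values: 2, 15 (2 points).
  x = 16: rhs = 8, matching y values: 5, 12 (2 points).
Total affine count: 13.
Full point count |E(F_17)| = 13 + 1 = 14.
Hasse bound: |14 − (17+1)| = |-4| = 4 ≤ 2√17 ≈ 8.2462 ✓.


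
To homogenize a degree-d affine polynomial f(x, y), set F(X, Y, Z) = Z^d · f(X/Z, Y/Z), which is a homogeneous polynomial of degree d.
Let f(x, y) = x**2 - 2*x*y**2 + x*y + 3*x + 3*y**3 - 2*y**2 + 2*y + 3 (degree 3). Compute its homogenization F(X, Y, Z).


F(X, Y, Z) = X**2*Z - 2*X*Y**2 + X*Y*Z + 3*X*Z**2 + 3*Y**3 - 2*Y**2*Z + 2*Y*Z**2 + 3*Z**3

deg(f) = 3.
Substitute x = X/Z, y = Y/Z into f, then multiply by Z^3.
  monomial 1·x^2·y^0 ↦ 1·X^2·Y^0·Z^1.
  monomial -2·x^1·y^2 ↦ -2·X^1·Y^2·Z^0.
  monomial 1·x^1·y^1 ↦ 1·X^1·Y^1·Z^1.
  monomial 3·x^1·y^0 ↦ 3·X^1·Y^0·Z^2.
  monomial 3·x^0·y^3 ↦ 3·X^0·Y^3·Z^0.
  monomial -2·x^0·y^2 ↦ -2·X^0·Y^2·Z^1.
  monomial 2·x^0·y^1 ↦ 2·X^0·Y^1·Z^2.
  monomial 3·x^0·y^0 ↦ 3·X^0·Y^0·Z^3.
Collecting: F(X, Y, Z) = X**2*Z - 2*X*Y**2 + X*Y*Z + 3*X*Z**2 + 3*Y**3 - 2*Y**2*Z + 2*Y*Z**2 + 3*Z**3.


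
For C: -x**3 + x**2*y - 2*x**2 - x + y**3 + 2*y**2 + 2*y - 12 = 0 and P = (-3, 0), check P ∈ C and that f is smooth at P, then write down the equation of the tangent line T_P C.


Tangent line at P: -16*x + 11*y - 48 = 0.

Step 1: f(-3, 0) = 0, so P lies on C.
Step 2: partial derivatives
  f_x(x, y) = -3*x**2 + 2*x*y - 4*x - 1, f_y(x, y) = x**2 + 3*y**2 + 4*y + 2.
  f_x(P) = -16, f_y(P) = 11 (gradient nonzero, so P is smooth).
Step 3: tangent line at P: -16·(x − -3) + 11·(y − 0) = 0.
Expanding: -16*x + 11*y - 48 = 0.


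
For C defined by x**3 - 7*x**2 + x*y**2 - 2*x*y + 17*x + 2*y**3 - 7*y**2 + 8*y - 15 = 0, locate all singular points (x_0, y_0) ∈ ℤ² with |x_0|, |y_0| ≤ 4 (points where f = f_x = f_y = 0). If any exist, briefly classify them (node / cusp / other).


Singular points: {(2, 1)}; classification: node.

Compute partial derivatives:
  f_x = 3*x**2 - 14*x + y**2 - 2*y + 17.
  f_y = 2*x*y - 2*x + 6*y**2 - 14*y + 8.
Scan x_0 ∈ {−4, ..., 4}. For each x_0, f_y(x_0, y) is a polynomial in y; find its integer roots y ∈ {−4, ..., 4}, then test f_x and f at those candidates.
  x = -4: f_y(-4, y) = 6*y**2 - 22*y + 16; vanishes at y ∈ {1}. (-4, 1): f_x = 120 ≠ 0.
  x = -3: f_y(-3, y) = 6*y**2 - 20*y + 14; vanishes at y ∈ {1}. (-3, 1): f_x = 85 ≠ 0.
  x = -2: f_y(-2, y) = 6*y**2 - 18*y + 12; vanishes at y ∈ {1, 2}. (-2, 1): f_x = 56 ≠ 0; (-2, 2): f_x = 57 ≠ 0.
  x = -1: f_y(-1, y) = 6*y**2 - 16*y + 10; vanishes at y ∈ {1}. (-1, 1): f_x = 33 ≠ 0.
  x = 0: f_y(0, y) = 6*y**2 - 14*y + 8; vanishes at y ∈ {1}. (0, 1): f_x = 16 ≠ 0.
  x = 1: f_y(1, y) = 6*y**2 - 12*y + 6; vanishes at y ∈ {1}. (1, 1): f_x = 5 ≠ 0.
  x = 2: f_y(2, y) = 6*y**2 - 10*y + 4; vanishes at y ∈ {1}. (2, 1): f_x = 0, f = 0 — SINGULAR.
  x = 3: f_y(3, y) = 6*y**2 - 8*y + 2; vanishes at y ∈ {1}. (3, 1): f_x = 1 ≠ 0.
  x = 4: f_y(4, y) = 6*y**2 - 6*y; vanishes at y ∈ {0, 1}. (4, 0): f_x = 9 ≠ 0; (4, 1): f_x = 8 ≠ 0.
Only singular point on the grid: (2, 1).
Classify: substitute x = 2 + u, y = 1 + v and expand: f = u**3 - u**2 + u*v**2 + 2*v**3 + v**2.
No constant or linear terms (consistent with a singular point). Quadratic part: -u**2 + v**2. Cubic part: u**3 + u*v**2 + 2*v**3.
The quadratic part v**2 - u**2 = (v − u)(v + u) splits into two distinct linear factors, so there are two distinct tangent lines y − 1 = ±(x − 2) — this is a node (ordinary double point).
Classification: node.


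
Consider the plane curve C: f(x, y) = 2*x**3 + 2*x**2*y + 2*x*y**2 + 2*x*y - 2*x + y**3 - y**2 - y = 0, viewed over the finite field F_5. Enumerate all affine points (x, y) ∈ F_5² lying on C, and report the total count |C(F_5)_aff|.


Affine F_5-points: {(0, 0), (0, 3), (1, 0), (1, 1), (1, 3), (4, 0)}; count = 6.

For each of the 25 pairs (x, y) ∈ F_5², evaluate f(x, y) mod 5. Record the zeros.
  x = 0: [0↦0, 1↦4, 2↦2, 3↦0, 4↦4]  zeros at y ∈ {0, 3}
  x = 1: [0↦0, 1↦0, 2↦3, 3↦0, 4↦2]  zeros at y ∈ {0, 1, 3}
  x = 2: [0↦2, 1↦2, 2↦4, 3↦4, 4↦3]  zeros at y ∈ ∅
  x = 3: [0↦3, 1↦2, 2↦2, 3↦4, 4↦4]  zeros at y ∈ ∅
  x = 4: [0↦0, 1↦2, 2↦4, 3↦2, 4↦2]  zeros at y ∈ {0}
Collecting zeros: affine points = {(0, 0), (0, 3), (1, 0), (1, 1), (1, 3), (4, 0)}.
Total count |C(F_5)_aff| = 6.


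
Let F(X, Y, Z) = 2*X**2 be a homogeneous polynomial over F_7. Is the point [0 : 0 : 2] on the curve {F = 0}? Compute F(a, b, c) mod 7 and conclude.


F(0,0,2) ≡ 0 (mod 7); P is on the curve.

Evaluate F(0, 0, 2) term-by-term (mod 7).
  2*X**2 ↦ 2·0·1·1 = 0
Sum: F(0, 0, 2) = (0) = 0.
Reducing mod 7: 0 ≡ 0 (mod 7).
Since F(a, b, c) ≡ 0 (mod 7), P lies on the curve.


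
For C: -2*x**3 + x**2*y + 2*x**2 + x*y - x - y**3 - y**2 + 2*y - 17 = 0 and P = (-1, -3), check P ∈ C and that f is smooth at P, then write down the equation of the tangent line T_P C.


Tangent line at P: -8*x - 19*y - 65 = 0.

Step 1: f(-1, -3) = 0, so P lies on C.
Step 2: partial derivatives
  f_x(x, y) = -6*x**2 + 2*x*y + 4*x + y - 1, f_y(x, y) = x**2 + x - 3*y**2 - 2*y + 2.
  f_x(P) = -8, f_y(P) = -19 (gradient nonzero, so P is smooth).
Step 3: tangent line at P: -8·(x − -1) + -19·(y − -3) = 0.
Expanding: -8*x - 19*y - 65 = 0.


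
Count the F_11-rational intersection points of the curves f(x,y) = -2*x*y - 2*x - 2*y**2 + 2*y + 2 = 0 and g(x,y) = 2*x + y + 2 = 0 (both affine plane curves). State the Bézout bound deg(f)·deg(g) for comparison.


Common zeros: ∅; count = 0; Bézout bound = 2.

deg(f) = 2, deg(g) = 1, so Bézout bound = 2.
Scan x ∈ F_11. For each x, list the y ∈ F_11 with f(x, y) ≡ 0 and those with g(x, y) ≡ 0 (mod 11); the common zeros in that column are the intersection.
  x = 0: f ≡ 0 at y ∈ {4, 8}; g ≡ 0 at y ∈ {9}; common: ∅.
  x = 1: f ≡ 0 at y ∈ {0}; g ≡ 0 at y ∈ {7}; common: ∅.
  x = 2: f ≡ 0 at y ∈ ∅; g ≡ 0 at y ∈ {5}; common: ∅.
  x = 3: f ≡ 0 at y ∈ ∅; g ≡ 0 at y ∈ {3}; common: ∅.
  x = 4: f ≡ 0 at y ∈ ∅; g ≡ 0 at y ∈ {1}; common: ∅.
  x = 5: f ≡ 0 at y ∈ {9}; g ≡ 0 at y ∈ {10}; common: ∅.
  x = 6: f ≡ 0 at y ∈ {1, 5}; g ≡ 0 at y ∈ {8}; common: ∅.
  x = 7: f ≡ 0 at y ∈ {2, 3}; g ≡ 0 at y ∈ {6}; common: ∅.
  x = 8: f ≡ 0 at y ∈ ∅; g ≡ 0 at y ∈ {4}; common: ∅.
  x = 9: f ≡ 0 at y ∈ ∅; g ≡ 0 at y ∈ {2}; common: ∅.
  x = 10: f ≡ 0 at y ∈ {6, 7}; g ≡ 0 at y ∈ {0}; common: ∅.
Collecting: common zeros = ∅, so the count is 0.
Comparison with the Bézout bound: 0 ≤ 2 = deg(f)·deg(g), as expected for curves with no common component (the affine F_11-count falls short of the bound because intersections may lie at infinity, over extension fields, or carry multiplicity).


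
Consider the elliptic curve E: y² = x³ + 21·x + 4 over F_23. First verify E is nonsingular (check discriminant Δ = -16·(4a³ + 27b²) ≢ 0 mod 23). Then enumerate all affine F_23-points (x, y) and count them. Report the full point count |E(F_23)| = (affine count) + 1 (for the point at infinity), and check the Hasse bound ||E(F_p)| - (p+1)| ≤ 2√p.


Affine points = {(0, 2), (0, 21), (1, 7), (1, 16), (2, 10), (2, 13), (3, 5), (3, 18), (5, 2), (5, 21), (6, 1), (6, 22), (9, 5), (9, 18), (10, 8), (10, 15), (11, 5), (11, 18), (12, 11), (12, 12), (13, 6), (13, 17), (14, 11), (14, 12), (18, 2), (18, 21), (20, 11), (20, 12), (21, 0)}; affine count = 29; |E(F_23)| = 30.

Discriminant check: Δ ∝ 4a³ + 27b² = 4·21³ + 27·4² = 4·9261 + 27·16 ≡ 9 (mod 23). Nonzero ⇒ E is nonsingular.
For each x ∈ F_23, compute rhs = x³ + 21·x + 4 mod 23, then count y ∈ F_23 with y² ≡ rhs.
  x = 0: rhs = 4, matching y values: 2, 21 (2 points).
  x = 1: rhs = 3, matching y values: 7, 16 (2 points).
  x = 2: rhs = 8, matching y values: 10, 13 (2 points).
  x = 3: rhs = 2, matching y values: 5, 18 (2 points).
  x = 4: rhs = 14, matching y values: none (0 points).
  x = 5: rhs = 4, matching y values: 2, 21 (2 points).
  x = 6: rhs = 1, matching y values: 1, 22 (2 points).
  x = 7: rhs = 11, matching y values: none (0 points).
  x = 8: rhs = 17, matching y values: none (0 points).
  x = 9: rhs = 2, matching y values: 5, 18 (2 points).
  x = 10: rhs = 18, matching y values: 8, 15 (2 points).
  x = 11: rhs = 2, matching y values: 5, 18 (2 points).
  x = 12: rhs = 6, matching y values: 11, 12 (2 points).
  x = 13: rhs = 13, matching y values: 6, 17 (2 points).
  x = 14: rhs = 6, matching y values: 11, 12 (2 points).
  x = 15: rhs = 14, matching y values: none (0 points).
  x = 16: rhs = 20, matching y values: none (0 points).
  x = 17: rhs = 7, matching y values: none (0 points).
  x = 18: rhs = 4, matching y values: 2, 21 (2 points).
  x = 19: rhs = 17, matching y values: none (0 points).
  x = 20: rhs = 6, matching y values: 11, 12 (2 points).
  x = 21: rhs = 0, matching y values: 0 (1 points).
  x = 22: rhs = 5, matching y values: none (0 points).
Total affine count: 29.
Full point count |E(F_23)| = 29 + 1 = 30.
Hasse bound: |30 − (23+1)| = |6| = 6 ≤ 2√23 ≈ 9.5917 ✓.


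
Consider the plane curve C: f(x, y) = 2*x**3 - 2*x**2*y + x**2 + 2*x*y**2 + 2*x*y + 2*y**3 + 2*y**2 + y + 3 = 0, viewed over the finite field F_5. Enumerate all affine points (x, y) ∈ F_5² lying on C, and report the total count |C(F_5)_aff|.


Affine F_5-points: {(1, 2), (2, 4), (3, 1)}; count = 3.

For each of the 25 pairs (x, y) ∈ F_5², evaluate f(x, y) mod 5. Record the zeros.
  x = 0: [0↦3, 1↦3, 2↦4, 3↦3, 4↦2]  zeros at y ∈ ∅
  x = 1: [0↦1, 1↦3, 2↦0, 3↦4, 4↦2]  zeros at y ∈ {2}
  x = 2: [0↦3, 1↦3, 2↦2, 3↦2, 4↦0]  zeros at y ∈ {4}
  x = 3: [0↦1, 1↦0, 2↦2, 3↦4, 4↦3]  zeros at y ∈ {1}
  x = 4: [0↦2, 1↦1, 2↦2, 3↦2, 4↦3]  zeros at y ∈ ∅
Collecting zeros: affine points = {(1, 2), (2, 4), (3, 1)}.
Total count |C(F_5)_aff| = 3.


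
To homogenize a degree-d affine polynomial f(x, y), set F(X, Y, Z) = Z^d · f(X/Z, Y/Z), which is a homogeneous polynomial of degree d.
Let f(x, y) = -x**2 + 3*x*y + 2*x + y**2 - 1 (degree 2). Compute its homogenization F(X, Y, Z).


F(X, Y, Z) = -X**2 + 3*X*Y + 2*X*Z + Y**2 - Z**2

deg(f) = 2.
Substitute x = X/Z, y = Y/Z into f, then multiply by Z^2.
  monomial -1·x^2·y^0 ↦ -1·X^2·Y^0·Z^0.
  monomial 3·x^1·y^1 ↦ 3·X^1·Y^1·Z^0.
  monomial 2·x^1·y^0 ↦ 2·X^1·Y^0·Z^1.
  monomial 1·x^0·y^2 ↦ 1·X^0·Y^2·Z^0.
  monomial -1·x^0·y^0 ↦ -1·X^0·Y^0·Z^2.
Collecting: F(X, Y, Z) = -X**2 + 3*X*Y + 2*X*Z + Y**2 - Z**2.


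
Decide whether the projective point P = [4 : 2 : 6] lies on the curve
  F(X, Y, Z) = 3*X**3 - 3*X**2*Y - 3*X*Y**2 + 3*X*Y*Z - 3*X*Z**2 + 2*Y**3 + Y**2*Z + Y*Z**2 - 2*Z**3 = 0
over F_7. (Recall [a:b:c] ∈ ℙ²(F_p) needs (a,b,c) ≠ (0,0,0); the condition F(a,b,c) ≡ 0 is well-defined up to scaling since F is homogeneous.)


F(4,2,6) ≡ 0 (mod 7); P is on the curve.

Evaluate F(4, 2, 6) term-by-term (mod 7).
  3*X**3 ↦ 3·64·1·1 = 192
  -3*X**2*Y ↦ -3·16·2·1 = -96
  -3*X*Y**2 ↦ -3·4·4·1 = -48
  3*X*Y*Z ↦ 3·4·2·6 = 144
  -3*X*Z**2 ↦ -3·4·1·36 = -432
  2*Y**3 ↦ 2·1·8·1 = 16
  Y**2*Z ↦ 1·1·4·6 = 24
  Y*Z**2 ↦ 1·1·2·36 = 72
  -2*Z**3 ↦ -2·1·1·216 = -432
Sum: F(4, 2, 6) = (192) + (-96) + (-48) + (144) + (-432) + (16) + (24) + (72) + (-432) = -560.
Reducing mod 7: -560 ≡ 0 (mod 7).
Since F(a, b, c) ≡ 0 (mod 7), P lies on the curve.


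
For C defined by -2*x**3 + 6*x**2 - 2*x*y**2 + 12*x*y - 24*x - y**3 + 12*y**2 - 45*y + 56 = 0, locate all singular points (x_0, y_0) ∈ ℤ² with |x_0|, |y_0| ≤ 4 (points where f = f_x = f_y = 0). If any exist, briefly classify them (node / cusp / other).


Singular points: {(1, 3)}; classification: cusp.

Compute partial derivatives:
  f_x = -6*x**2 + 12*x - 2*y**2 + 12*y - 24.
  f_y = -4*x*y + 12*x - 3*y**2 + 24*y - 45.
Scan x_0 ∈ {−4, ..., 4}. For each x_0, f_y(x_0, y) is a polynomial in y; find its integer roots y ∈ {−4, ..., 4}, then test f_x and f at those candidates.
  x = -4: f_y(-4, y) = -3*y**2 + 40*y - 93; vanishes at y ∈ {3}. (-4, 3): f_x = -150 ≠ 0.
  x = -3: f_y(-3, y) = -3*y**2 + 36*y - 81; vanishes at y ∈ {3}. (-3, 3): f_x = -96 ≠ 0.
  x = -2: f_y(-2, y) = -3*y**2 + 32*y - 69; vanishes at y ∈ {3}. (-2, 3): f_x = -54 ≠ 0.
  x = -1: f_y(-1, y) = -3*y**2 + 28*y - 57; vanishes at y ∈ {3}. (-1, 3): f_x = -24 ≠ 0.
  x = 0: f_y(0, y) = -3*y**2 + 24*y - 45; vanishes at y ∈ {3}. (0, 3): f_x = -6 ≠ 0.
  x = 1: f_y(1, y) = -3*y**2 + 20*y - 33; vanishes at y ∈ {3}. (1, 3): f_x = 0, f = 0 — SINGULAR.
  x = 2: f_y(2, y) = -3*y**2 + 16*y - 21; vanishes at y ∈ {3}. (2, 3): f_x = -6 ≠ 0.
  x = 3: f_y(3, y) = -3*y**2 + 12*y - 9; vanishes at y ∈ {1, 3}. (3, 1): f_x = -32 ≠ 0; (3, 3): f_x = -24 ≠ 0.
  x = 4: f_y(4, y) = -3*y**2 + 8*y + 3; vanishes at y ∈ {3}. (4, 3): f_x = -54 ≠ 0.
Only singular point on the grid: (1, 3).
Classify: substitute x = 1 + u, y = 3 + v and expand: f = -2*u**3 - 2*u*v**2 - v**3 + v**2.
No constant or linear terms (consistent with a singular point). Quadratic part: v**2. Cubic part: -2*u**3 - 2*u*v**2 - v**3.
The quadratic part v**2 is a perfect square, so there is a single (double) tangent line v = 0, i.e. y = 3. Restricting the cubic part to that line (v = 0) leaves -2*u**3 ≠ 0, so f is not divisible by v and the branch is v² ≈ 2*u**3 to lowest order — this is a cusp.
Classification: cusp.


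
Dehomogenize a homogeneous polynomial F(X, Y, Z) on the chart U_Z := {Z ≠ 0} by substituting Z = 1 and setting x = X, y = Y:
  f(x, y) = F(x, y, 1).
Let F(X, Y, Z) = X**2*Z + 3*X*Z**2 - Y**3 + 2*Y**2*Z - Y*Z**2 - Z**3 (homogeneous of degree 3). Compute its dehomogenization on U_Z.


f(x, y) = x**2 + 3*x - y**3 + 2*y**2 - y - 1

On U_Z we set Z = 1. Each monomial c·X^i·Y^j·Z^k in F becomes c·x^i·y^j·1^k = c·x^i·y^j.
Substituting Z = 1: F(X, Y, 1) = x**2 + 3*x - y**3 + 2*y**2 - y - 1.
Note: deg(f) ≤ deg(F) = 3; strict inequality happens when F is divisible by Z (lost terms).


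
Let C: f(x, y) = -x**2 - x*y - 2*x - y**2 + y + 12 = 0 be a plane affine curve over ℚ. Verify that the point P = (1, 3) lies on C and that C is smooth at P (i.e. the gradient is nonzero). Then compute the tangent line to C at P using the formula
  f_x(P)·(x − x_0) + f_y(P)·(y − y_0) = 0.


Tangent line at P: -7*x - 6*y + 25 = 0.

Step 1: f(1, 3) = 0, so P lies on C.
Step 2: partial derivatives
  f_x(x, y) = -2*x - y - 2, f_y(x, y) = -x - 2*y + 1.
  f_x(P) = -7, f_y(P) = -6 (gradient nonzero, so P is smooth).
Step 3: tangent line at P: -7·(x − 1) + -6·(y − 3) = 0.
Expanding: -7*x - 6*y + 25 = 0.


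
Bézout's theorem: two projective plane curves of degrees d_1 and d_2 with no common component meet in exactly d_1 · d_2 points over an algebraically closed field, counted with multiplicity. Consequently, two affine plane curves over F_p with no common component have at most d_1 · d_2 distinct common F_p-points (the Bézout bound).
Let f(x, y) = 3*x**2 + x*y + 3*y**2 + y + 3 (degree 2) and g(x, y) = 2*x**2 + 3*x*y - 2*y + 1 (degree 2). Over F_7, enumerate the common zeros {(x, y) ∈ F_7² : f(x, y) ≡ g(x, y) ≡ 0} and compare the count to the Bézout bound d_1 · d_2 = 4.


Common zeros: ∅; count = 0; Bézout bound = 4.

deg(f) = 2, deg(g) = 2, so Bézout bound = 4.
Scan x ∈ F_7. For each x, list the y ∈ F_7 with f(x, y) ≡ 0 and those with g(x, y) ≡ 0 (mod 7); the common zeros in that column are the intersection.
  x = 0: f ≡ 0 at y ∈ {1}; g ≡ 0 at y ∈ {4}; common: ∅.
  x = 1: f ≡ 0 at y ∈ {5, 6}; g ≡ 0 at y ∈ {4}; common: ∅.
  x = 2: f ≡ 0 at y ∈ {1, 5}; g ≡ 0 at y ∈ {3}; common: ∅.
  x = 3: f ≡ 0 at y ∈ ∅; g ≡ 0 at y ∈ ∅; common: ∅.
  x = 4: f ≡ 0 at y ∈ {4, 6}; g ≡ 0 at y ∈ {3}; common: ∅.
  x = 5: f ≡ 0 at y ∈ ∅; g ≡ 0 at y ∈ {2}; common: ∅.
  x = 6: f ≡ 0 at y ∈ ∅; g ≡ 0 at y ∈ {2}; common: ∅.
Collecting: common zeros = ∅, so the count is 0.
Comparison with the Bézout bound: 0 ≤ 4 = deg(f)·deg(g), as expected for curves with no common component (the affine F_7-count falls short of the bound because intersections may lie at infinity, over extension fields, or carry multiplicity).
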